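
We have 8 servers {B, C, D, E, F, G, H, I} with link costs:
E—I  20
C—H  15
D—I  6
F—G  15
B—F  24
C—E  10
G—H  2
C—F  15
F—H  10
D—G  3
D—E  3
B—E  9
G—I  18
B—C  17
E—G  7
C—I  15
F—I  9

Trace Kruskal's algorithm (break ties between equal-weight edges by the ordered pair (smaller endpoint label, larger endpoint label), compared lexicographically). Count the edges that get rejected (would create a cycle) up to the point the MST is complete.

Sort edges by weight, then run Kruskal:
G—H (2): add — endpoints in different components.
D—E (3): add — endpoints in different components.
D—G (3): add — endpoints in different components.
D—I (6): add — endpoints in different components.
E—G (7): skip — E and G already connected.
B—E (9): add — endpoints in different components.
F—I (9): add — endpoints in different components.
C—E (10): add — endpoints in different components.
Edges rejected before the tree was complete: 1.

1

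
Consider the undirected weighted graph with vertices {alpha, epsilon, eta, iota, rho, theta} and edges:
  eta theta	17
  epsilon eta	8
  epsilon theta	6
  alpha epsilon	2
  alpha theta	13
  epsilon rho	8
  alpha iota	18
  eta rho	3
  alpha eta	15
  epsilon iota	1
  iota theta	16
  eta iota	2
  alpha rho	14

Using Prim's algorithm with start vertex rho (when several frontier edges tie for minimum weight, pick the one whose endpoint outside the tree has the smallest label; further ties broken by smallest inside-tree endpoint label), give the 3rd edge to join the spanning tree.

epsilon-iota

Grow the tree from rho using Prim:
Step 1: frontier [eta rho 3, epsilon rho 8, alpha rho 14] → take eta rho (3); add eta.
Step 2: frontier [eta iota 2, epsilon eta 8, alpha eta 15, eta theta 17, epsilon rho 8, alpha rho 14] → take eta iota (2); add iota.
Step 3: frontier [epsilon eta 8, alpha eta 15, eta theta 17, epsilon iota 1, iota theta 16, alpha iota 18, epsilon rho 8, alpha rho 14] → take epsilon iota (1); add epsilon.
Step 4: frontier [alpha epsilon 2, epsilon theta 6, alpha eta 15, eta theta 17, iota theta 16, alpha iota 18, alpha rho 14] → take alpha epsilon (2); add alpha.
Step 5: frontier [alpha theta 13, epsilon theta 6, eta theta 17, iota theta 16] → take epsilon theta (6); add theta.
The 3rd edge added is epsilon iota.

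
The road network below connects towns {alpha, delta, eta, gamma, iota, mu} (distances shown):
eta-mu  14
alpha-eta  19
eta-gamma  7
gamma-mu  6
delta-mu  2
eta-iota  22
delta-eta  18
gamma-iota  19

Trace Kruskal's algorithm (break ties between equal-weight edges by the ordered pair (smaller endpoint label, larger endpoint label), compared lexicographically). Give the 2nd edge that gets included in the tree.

gamma-mu

Kruskal's algorithm — process edges by increasing weight (ties by edge label):
delta-mu (2): add. Components now {alpha} {iota} {delta,mu} {eta} {gamma}
gamma-mu (6): add. Components now {alpha} {iota} {delta,gamma,mu} {eta}
eta-gamma (7): add. Components now {alpha} {iota} {delta,eta,gamma,mu}
eta-mu (14): skip — mu and eta already connected.
delta-eta (18): skip — eta and delta already connected.
alpha-eta (19): add. Components now {alpha,delta,eta,gamma,mu} {iota}
gamma-iota (19): add. Components now {alpha,delta,eta,gamma,iota,mu}
The 2nd edge added is gamma-mu.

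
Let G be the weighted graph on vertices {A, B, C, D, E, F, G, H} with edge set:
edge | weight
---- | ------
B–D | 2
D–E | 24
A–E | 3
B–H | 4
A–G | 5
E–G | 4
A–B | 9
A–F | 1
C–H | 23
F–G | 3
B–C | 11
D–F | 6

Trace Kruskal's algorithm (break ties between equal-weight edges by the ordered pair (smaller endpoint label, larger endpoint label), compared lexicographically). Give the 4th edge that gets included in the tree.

Kruskal's algorithm — process edges by increasing weight (ties by edge label):
A–F (1): add — endpoints in different components.
B–D (2): add — endpoints in different components.
A–E (3): add — endpoints in different components.
F–G (3): add — endpoints in different components.
B–H (4): add — endpoints in different components.
E–G (4): skip — E and G already connected.
A–G (5): skip — A and G already connected.
D–F (6): add — endpoints in different components.
A–B (9): skip — A and B already connected.
B–C (11): add — endpoints in different components.
The 4th edge added is F–G.

F-G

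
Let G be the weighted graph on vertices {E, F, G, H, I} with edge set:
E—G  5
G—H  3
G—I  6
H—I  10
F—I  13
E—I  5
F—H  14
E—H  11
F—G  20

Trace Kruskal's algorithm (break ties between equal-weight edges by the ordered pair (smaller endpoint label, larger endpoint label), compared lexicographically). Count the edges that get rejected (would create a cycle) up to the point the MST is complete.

3

Kruskal: consider edges lightest-first.
G—H (3): add. Components now {E} {F} {G,H} {I}
E—G (5): add. Components now {E,G,H} {F} {I}
E—I (5): add. Components now {E,G,H,I} {F}
G—I (6): skip — G and I already connected.
H—I (10): skip — H and I already connected.
E—H (11): skip — E and H already connected.
F—I (13): add. Components now {E,F,G,H,I}
Edges rejected before the tree was complete: 3.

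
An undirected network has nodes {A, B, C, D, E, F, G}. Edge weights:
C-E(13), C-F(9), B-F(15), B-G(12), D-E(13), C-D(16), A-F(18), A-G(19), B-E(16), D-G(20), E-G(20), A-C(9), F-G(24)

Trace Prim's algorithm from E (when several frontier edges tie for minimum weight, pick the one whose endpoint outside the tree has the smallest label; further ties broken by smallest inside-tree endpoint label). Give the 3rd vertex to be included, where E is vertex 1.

Prim, starting at E.
Step 1: cheapest edge leaving the tree is C-E (13); add C.
Step 2: cheapest edge leaving the tree is A-C (9); add A.
Step 3: cheapest edge leaving the tree is C-F (9); add F.
Step 4: cheapest edge leaving the tree is D-E (13); add D.
Step 5: cheapest edge leaving the tree is B-F (15); add B.
Step 6: cheapest edge leaving the tree is B-G (12); add G.
Vertex order: E, C, A, F, D, B, G. The 3rd vertex is A.

A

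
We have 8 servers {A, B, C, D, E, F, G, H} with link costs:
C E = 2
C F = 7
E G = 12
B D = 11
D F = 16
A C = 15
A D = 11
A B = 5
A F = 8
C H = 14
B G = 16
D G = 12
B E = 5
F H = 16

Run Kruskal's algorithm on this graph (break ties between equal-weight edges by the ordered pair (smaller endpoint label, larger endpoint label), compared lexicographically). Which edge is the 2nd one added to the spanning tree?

Kruskal: consider edges lightest-first.
C E (2): add — endpoints in different components.
A B (5): add — endpoints in different components.
B E (5): add — endpoints in different components.
C F (7): add — endpoints in different components.
A F (8): skip — A and F already connected.
A D (11): add — endpoints in different components.
B D (11): skip — B and D already connected.
D G (12): add — endpoints in different components.
E G (12): skip — E and G already connected.
C H (14): add — endpoints in different components.
The 2nd edge added is A B.

A-B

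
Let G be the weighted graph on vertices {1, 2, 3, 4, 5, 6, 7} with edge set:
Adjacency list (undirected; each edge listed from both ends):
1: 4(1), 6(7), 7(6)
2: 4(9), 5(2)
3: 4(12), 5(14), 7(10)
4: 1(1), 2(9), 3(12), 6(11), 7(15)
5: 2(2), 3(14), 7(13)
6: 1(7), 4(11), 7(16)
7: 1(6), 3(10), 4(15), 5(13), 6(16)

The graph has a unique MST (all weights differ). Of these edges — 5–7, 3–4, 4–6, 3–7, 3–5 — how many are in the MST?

1

Sort edges by weight, then run Kruskal:
1–4 (1): add — endpoints in different components.
2–5 (2): add — endpoints in different components.
1–7 (6): add — endpoints in different components.
1–6 (7): add — endpoints in different components.
2–4 (9): add — endpoints in different components.
3–7 (10): add — endpoints in different components.
MST edge set: {1–4, 2–5, 1–7, 1–6, 2–4, 3–7}.
Of the listed edges, {3–7} are in the MST → 1.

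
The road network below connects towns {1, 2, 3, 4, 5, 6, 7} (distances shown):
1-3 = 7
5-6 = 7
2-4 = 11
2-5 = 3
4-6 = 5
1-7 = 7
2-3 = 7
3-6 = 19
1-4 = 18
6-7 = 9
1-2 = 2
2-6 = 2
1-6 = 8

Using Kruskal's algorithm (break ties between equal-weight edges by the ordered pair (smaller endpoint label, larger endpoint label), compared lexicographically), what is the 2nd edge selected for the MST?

2-6

Kruskal's algorithm — process edges by increasing weight (ties by edge label):
1-2 (2): add — endpoints in different components.
2-6 (2): add — endpoints in different components.
2-5 (3): add — endpoints in different components.
4-6 (5): add — endpoints in different components.
1-3 (7): add — endpoints in different components.
1-7 (7): add — endpoints in different components.
The 2nd edge added is 2-6.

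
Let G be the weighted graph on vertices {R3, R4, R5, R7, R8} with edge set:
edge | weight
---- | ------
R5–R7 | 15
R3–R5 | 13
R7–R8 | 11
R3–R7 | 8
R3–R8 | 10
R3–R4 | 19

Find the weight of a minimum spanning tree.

50

Kruskal: consider edges lightest-first.
R3–R7 (8): add — endpoints in different components.
R3–R8 (10): add — endpoints in different components.
R7–R8 (11): skip — R7 and R8 already connected.
R3–R5 (13): add — endpoints in different components.
R5–R7 (15): skip — R5 and R7 already connected.
R3–R4 (19): add — endpoints in different components.
MST edges: R3–R7, R3–R8, R3–R5, R3–R4; total weight 8+10+13+19 = 50.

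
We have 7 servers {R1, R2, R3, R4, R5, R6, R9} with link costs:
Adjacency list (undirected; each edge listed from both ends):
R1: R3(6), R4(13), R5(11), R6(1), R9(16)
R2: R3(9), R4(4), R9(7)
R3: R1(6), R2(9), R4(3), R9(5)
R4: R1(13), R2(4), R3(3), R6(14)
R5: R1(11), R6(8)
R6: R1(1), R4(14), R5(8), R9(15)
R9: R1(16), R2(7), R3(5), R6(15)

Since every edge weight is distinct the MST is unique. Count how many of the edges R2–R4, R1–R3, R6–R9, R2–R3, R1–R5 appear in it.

2

Kruskal: consider edges lightest-first.
R1–R6 (1): add. Components now {R4} {R2} {R9} {R5} {R3} {R1,R6}
R3–R4 (3): add. Components now {R3,R4} {R2} {R9} {R5} {R1,R6}
R2–R4 (4): add. Components now {R2,R3,R4} {R9} {R5} {R1,R6}
R3–R9 (5): add. Components now {R2,R3,R4,R9} {R5} {R1,R6}
R1–R3 (6): add. Components now {R1,R2,R3,R4,R6,R9} {R5}
R2–R9 (7): skip — R2 and R9 already connected.
R5–R6 (8): add. Components now {R1,R2,R3,R4,R5,R6,R9}
MST edge set: {R1–R6, R3–R4, R2–R4, R3–R9, R1–R3, R5–R6}.
Of the listed edges, {R2–R4, R1–R3} are in the MST → 2.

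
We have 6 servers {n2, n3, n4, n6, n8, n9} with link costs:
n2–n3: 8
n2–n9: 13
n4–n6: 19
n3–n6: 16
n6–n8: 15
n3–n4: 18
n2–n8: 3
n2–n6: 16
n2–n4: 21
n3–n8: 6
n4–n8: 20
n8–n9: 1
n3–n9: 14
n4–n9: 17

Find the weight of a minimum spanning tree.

Grow the tree from n4 using Prim:
Step 1: frontier [n4–n9 17, n3–n4 18, n4–n6 19, n4–n8 20, n2–n4 21] → take n4–n9 (17); add n9.
Step 2: frontier [n3–n4 18, n4–n6 19, n4–n8 20, n2–n4 21, n8–n9 1, n2–n9 13, n3–n9 14] → take n8–n9 (1); add n8.
Step 3: frontier [n3–n4 18, n4–n6 19, n2–n4 21, n2–n8 3, n3–n8 6, n6–n8 15, n2–n9 13, n3–n9 14] → take n2–n8 (3); add n2.
Step 4: frontier [n2–n3 8, n2–n6 16, n3–n4 18, n4–n6 19, n3–n8 6, n6–n8 15, n3–n9 14] → take n3–n8 (6); add n3.
Step 5: frontier [n2–n6 16, n3–n6 16, n4–n6 19, n6–n8 15] → take n6–n8 (15); add n6.
MST edges: n4–n9, n8–n9, n2–n8, n3–n8, n6–n8; total weight 17+1+3+6+15 = 42.

42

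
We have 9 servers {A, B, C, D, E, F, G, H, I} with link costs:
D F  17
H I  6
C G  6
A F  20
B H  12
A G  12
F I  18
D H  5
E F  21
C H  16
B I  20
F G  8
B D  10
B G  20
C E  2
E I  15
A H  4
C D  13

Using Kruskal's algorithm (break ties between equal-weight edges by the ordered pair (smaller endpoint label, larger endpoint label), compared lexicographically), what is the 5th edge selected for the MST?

H-I

Kruskal's algorithm — process edges by increasing weight (ties by edge label):
C E (2): add — endpoints in different components.
A H (4): add — endpoints in different components.
D H (5): add — endpoints in different components.
C G (6): add — endpoints in different components.
H I (6): add — endpoints in different components.
F G (8): add — endpoints in different components.
B D (10): add — endpoints in different components.
A G (12): add — endpoints in different components.
The 5th edge added is H I.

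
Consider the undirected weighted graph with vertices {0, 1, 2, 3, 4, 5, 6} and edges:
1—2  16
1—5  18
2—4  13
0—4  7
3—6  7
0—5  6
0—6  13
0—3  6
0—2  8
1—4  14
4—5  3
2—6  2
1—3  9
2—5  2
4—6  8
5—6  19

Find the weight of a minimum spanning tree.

Prim, starting at 3.
Step 1: cheapest edge leaving the tree is 0—3 (6); add 0.
Step 2: cheapest edge leaving the tree is 0—5 (6); add 5.
Step 3: cheapest edge leaving the tree is 2—5 (2); add 2.
Step 4: cheapest edge leaving the tree is 2—6 (2); add 6.
Step 5: cheapest edge leaving the tree is 4—5 (3); add 4.
Step 6: cheapest edge leaving the tree is 1—3 (9); add 1.
MST edges: 0—3, 0—5, 2—5, 2—6, 4—5, 1—3; total weight 6+6+2+2+3+9 = 28.

28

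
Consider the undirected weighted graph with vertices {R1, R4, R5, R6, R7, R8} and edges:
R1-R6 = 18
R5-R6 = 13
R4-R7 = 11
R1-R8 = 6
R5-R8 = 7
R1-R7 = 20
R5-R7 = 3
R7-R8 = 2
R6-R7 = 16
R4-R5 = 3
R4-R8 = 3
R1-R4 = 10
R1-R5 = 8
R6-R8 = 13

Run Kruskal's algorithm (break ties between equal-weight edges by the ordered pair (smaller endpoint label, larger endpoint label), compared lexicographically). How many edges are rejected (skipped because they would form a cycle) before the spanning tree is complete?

Kruskal's algorithm — process edges by increasing weight (ties by edge label):
R7-R8 (2): add — endpoints in different components.
R4-R5 (3): add — endpoints in different components.
R4-R8 (3): add — endpoints in different components.
R5-R7 (3): skip — R5 and R7 already connected.
R1-R8 (6): add — endpoints in different components.
R5-R8 (7): skip — R5 and R8 already connected.
R1-R5 (8): skip — R5 and R1 already connected.
R1-R4 (10): skip — R1 and R4 already connected.
R4-R7 (11): skip — R4 and R7 already connected.
R5-R6 (13): add — endpoints in different components.
Edges rejected before the tree was complete: 5.

5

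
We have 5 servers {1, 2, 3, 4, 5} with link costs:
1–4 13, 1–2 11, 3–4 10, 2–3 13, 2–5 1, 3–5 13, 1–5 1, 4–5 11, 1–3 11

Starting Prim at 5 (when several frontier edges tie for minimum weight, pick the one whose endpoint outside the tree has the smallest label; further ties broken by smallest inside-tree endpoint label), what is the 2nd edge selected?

2-5

Prim, starting at 5.
Step 1: frontier [1–5 1, 2–5 1, 4–5 11, 3–5 13] → take 1–5 (1); add 1.
Step 2: frontier [1–2 11, 1–3 11, 1–4 13, 2–5 1, 4–5 11, 3–5 13] → take 2–5 (1); add 2.
Step 3: frontier [1–3 11, 1–4 13, 2–3 13, 4–5 11, 3–5 13] → take 1–3 (11); add 3.
Step 4: frontier [1–4 13, 3–4 10, 4–5 11] → take 3–4 (10); add 4.
The 2nd edge added is 2–5.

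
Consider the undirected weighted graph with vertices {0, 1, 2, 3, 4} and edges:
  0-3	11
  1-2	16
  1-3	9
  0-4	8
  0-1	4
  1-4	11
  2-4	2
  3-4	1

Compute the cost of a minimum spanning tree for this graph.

15

Sort edges by weight, then run Kruskal:
3-4 (1): add. Components now {0} {1} {2} {3,4}
2-4 (2): add. Components now {0} {1} {2,3,4}
0-1 (4): add. Components now {0,1} {2,3,4}
0-4 (8): add. Components now {0,1,2,3,4}
MST edges: 3-4, 2-4, 0-1, 0-4; total weight 1+2+4+8 = 15.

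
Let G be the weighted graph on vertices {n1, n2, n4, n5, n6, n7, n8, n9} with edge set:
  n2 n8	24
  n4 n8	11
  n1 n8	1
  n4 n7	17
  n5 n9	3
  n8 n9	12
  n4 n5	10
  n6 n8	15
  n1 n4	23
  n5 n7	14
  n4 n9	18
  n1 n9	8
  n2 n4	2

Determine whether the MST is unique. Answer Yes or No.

Yes

Kruskal's algorithm — process edges by increasing weight (ties by edge label):
n1 n8 (1): add — endpoints in different components.
n2 n4 (2): add — endpoints in different components.
n5 n9 (3): add — endpoints in different components.
n1 n9 (8): add — endpoints in different components.
n4 n5 (10): add — endpoints in different components.
n4 n8 (11): skip — n4 and n8 already connected.
n8 n9 (12): skip — n8 and n9 already connected.
n5 n7 (14): add — endpoints in different components.
n6 n8 (15): add — endpoints in different components.
Every non-tree edge has weight strictly greater than the heaviest edge on the tree path between its endpoints, so the MST is unique.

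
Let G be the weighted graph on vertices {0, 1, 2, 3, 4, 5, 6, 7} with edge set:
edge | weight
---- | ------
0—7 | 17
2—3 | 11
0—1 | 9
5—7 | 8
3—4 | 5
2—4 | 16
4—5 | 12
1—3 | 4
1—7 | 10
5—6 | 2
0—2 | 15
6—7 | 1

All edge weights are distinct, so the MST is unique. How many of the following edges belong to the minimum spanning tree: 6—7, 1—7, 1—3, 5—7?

Kruskal: consider edges lightest-first.
6—7 (1): add — endpoints in different components.
5—6 (2): add — endpoints in different components.
1—3 (4): add — endpoints in different components.
3—4 (5): add — endpoints in different components.
5—7 (8): skip — 5 and 7 already connected.
0—1 (9): add — endpoints in different components.
1—7 (10): add — endpoints in different components.
2—3 (11): add — endpoints in different components.
MST edge set: {6—7, 5—6, 1—3, 3—4, 0—1, 1—7, 2—3}.
Of the listed edges, {6—7, 1—7, 1—3} are in the MST → 3.

3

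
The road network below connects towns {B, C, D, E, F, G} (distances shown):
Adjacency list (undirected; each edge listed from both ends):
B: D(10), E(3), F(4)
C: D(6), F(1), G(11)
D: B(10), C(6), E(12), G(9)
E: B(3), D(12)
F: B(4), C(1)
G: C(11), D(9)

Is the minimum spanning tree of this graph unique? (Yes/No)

Yes

Kruskal's algorithm — process edges by increasing weight (ties by edge label):
C F (1): add — endpoints in different components.
B E (3): add — endpoints in different components.
B F (4): add — endpoints in different components.
C D (6): add — endpoints in different components.
D G (9): add — endpoints in different components.
Every non-tree edge has weight strictly greater than the heaviest edge on the tree path between its endpoints, so the MST is unique.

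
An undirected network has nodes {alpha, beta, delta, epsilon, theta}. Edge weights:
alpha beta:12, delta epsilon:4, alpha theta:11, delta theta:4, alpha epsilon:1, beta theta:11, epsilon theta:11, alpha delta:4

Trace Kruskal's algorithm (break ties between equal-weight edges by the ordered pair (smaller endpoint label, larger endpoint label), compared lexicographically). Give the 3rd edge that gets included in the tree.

delta-theta

Kruskal: consider edges lightest-first.
alpha epsilon (1): add. Components now {beta} {alpha,epsilon} {delta} {theta}
alpha delta (4): add. Components now {beta} {alpha,delta,epsilon} {theta}
delta epsilon (4): skip — delta and epsilon already connected.
delta theta (4): add. Components now {beta} {alpha,delta,epsilon,theta}
alpha theta (11): skip — alpha and theta already connected.
beta theta (11): add. Components now {alpha,beta,delta,epsilon,theta}
The 3rd edge added is delta theta.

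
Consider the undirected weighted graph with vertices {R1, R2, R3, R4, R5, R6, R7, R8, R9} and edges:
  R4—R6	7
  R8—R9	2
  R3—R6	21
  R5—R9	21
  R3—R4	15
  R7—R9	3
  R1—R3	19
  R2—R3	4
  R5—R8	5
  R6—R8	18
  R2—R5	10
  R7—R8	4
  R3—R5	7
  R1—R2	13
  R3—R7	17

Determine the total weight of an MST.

56

Kruskal's algorithm — process edges by increasing weight (ties by edge label):
R8—R9 (2): add — endpoints in different components.
R7—R9 (3): add — endpoints in different components.
R2—R3 (4): add — endpoints in different components.
R7—R8 (4): skip — R7 and R8 already connected.
R5—R8 (5): add — endpoints in different components.
R3—R5 (7): add — endpoints in different components.
R4—R6 (7): add — endpoints in different components.
R2—R5 (10): skip — R2 and R5 already connected.
R1—R2 (13): add — endpoints in different components.
R3—R4 (15): add — endpoints in different components.
MST edges: R8—R9, R7—R9, R2—R3, R5—R8, R3—R5, R4—R6, R1—R2, R3—R4; total weight 2+3+4+5+7+7+13+15 = 56.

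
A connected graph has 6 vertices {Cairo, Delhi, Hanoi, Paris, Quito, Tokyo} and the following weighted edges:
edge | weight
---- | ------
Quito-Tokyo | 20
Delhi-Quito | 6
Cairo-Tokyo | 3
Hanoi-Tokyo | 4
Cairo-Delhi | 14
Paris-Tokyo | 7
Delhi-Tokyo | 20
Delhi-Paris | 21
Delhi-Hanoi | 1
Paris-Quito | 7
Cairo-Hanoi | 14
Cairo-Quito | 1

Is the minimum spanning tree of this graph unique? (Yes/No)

No

Kruskal's algorithm — process edges by increasing weight (ties by edge label):
Cairo-Quito (1): add. Components now {Delhi} {Paris} {Cairo,Quito} {Tokyo} {Hanoi}
Delhi-Hanoi (1): add. Components now {Delhi,Hanoi} {Paris} {Cairo,Quito} {Tokyo}
Cairo-Tokyo (3): add. Components now {Delhi,Hanoi} {Paris} {Cairo,Quito,Tokyo}
Hanoi-Tokyo (4): add. Components now {Cairo,Delhi,Hanoi,Quito,Tokyo} {Paris}
Delhi-Quito (6): skip — Delhi and Quito already connected.
Paris-Quito (7): add. Components now {Cairo,Delhi,Hanoi,Paris,Quito,Tokyo}
Non-tree edge Paris-Tokyo has weight 7, equal to the heaviest edge on its tree cycle — swapping gives another MST of the same weight. Not unique.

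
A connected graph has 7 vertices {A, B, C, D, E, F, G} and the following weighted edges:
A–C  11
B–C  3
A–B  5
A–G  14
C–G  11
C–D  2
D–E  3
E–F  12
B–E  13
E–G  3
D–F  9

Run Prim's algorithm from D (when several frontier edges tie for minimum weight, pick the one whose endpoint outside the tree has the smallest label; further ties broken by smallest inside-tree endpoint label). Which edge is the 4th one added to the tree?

E-G

Prim's algorithm from D:
Step 1: frontier [C–D 2, D–E 3, D–F 9] → take C–D (2); add C.
Step 2: frontier [B–C 3, A–C 11, C–G 11, D–E 3, D–F 9] → take B–C (3); add B.
Step 3: frontier [A–B 5, B–E 13, A–C 11, C–G 11, D–E 3, D–F 9] → take D–E (3); add E.
Step 4: frontier [A–B 5, A–C 11, C–G 11, D–F 9, E–G 3, E–F 12] → take E–G (3); add G.
Step 5: frontier [A–B 5, A–C 11, D–F 9, E–F 12, A–G 14] → take A–B (5); add A.
Step 6: frontier [D–F 9, E–F 12] → take D–F (9); add F.
The 4th edge added is E–G.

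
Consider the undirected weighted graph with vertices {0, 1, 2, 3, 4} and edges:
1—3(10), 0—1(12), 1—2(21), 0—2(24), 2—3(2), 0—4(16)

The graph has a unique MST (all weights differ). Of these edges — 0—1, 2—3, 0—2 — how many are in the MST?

Kruskal: consider edges lightest-first.
2—3 (2): add — endpoints in different components.
1—3 (10): add — endpoints in different components.
0—1 (12): add — endpoints in different components.
0—4 (16): add — endpoints in different components.
MST edge set: {2—3, 1—3, 0—1, 0—4}.
Of the listed edges, {0—1, 2—3} are in the MST → 2.

2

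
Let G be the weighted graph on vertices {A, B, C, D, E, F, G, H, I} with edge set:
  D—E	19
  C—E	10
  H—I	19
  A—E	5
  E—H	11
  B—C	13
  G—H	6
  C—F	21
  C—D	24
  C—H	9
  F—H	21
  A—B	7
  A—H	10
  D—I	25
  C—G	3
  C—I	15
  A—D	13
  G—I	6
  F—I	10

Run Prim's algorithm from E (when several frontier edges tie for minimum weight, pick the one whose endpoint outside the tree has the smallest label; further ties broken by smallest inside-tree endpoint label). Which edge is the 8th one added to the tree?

Prim's algorithm from E:
Step 1: cheapest edge leaving the tree is A—E (5); add A.
Step 2: cheapest edge leaving the tree is A—B (7); add B.
Step 3: cheapest edge leaving the tree is C—E (10); add C.
Step 4: cheapest edge leaving the tree is C—G (3); add G.
Step 5: cheapest edge leaving the tree is G—H (6); add H.
Step 6: cheapest edge leaving the tree is G—I (6); add I.
Step 7: cheapest edge leaving the tree is F—I (10); add F.
Step 8: cheapest edge leaving the tree is A—D (13); add D.
The 8th edge added is A—D.

A-D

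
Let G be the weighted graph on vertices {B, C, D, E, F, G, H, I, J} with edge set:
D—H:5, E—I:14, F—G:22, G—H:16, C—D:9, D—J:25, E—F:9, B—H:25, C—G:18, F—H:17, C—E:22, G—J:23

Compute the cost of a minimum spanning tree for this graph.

Sort edges by weight, then run Kruskal:
D—H (5): add — endpoints in different components.
C—D (9): add — endpoints in different components.
E—F (9): add — endpoints in different components.
E—I (14): add — endpoints in different components.
G—H (16): add — endpoints in different components.
F—H (17): add — endpoints in different components.
C—G (18): skip — C and G already connected.
C—E (22): skip — C and E already connected.
F—G (22): skip — F and G already connected.
G—J (23): add — endpoints in different components.
B—H (25): add — endpoints in different components.
MST edges: D—H, C—D, E—F, E—I, G—H, F—H, G—J, B—H; total weight 5+9+9+14+16+17+23+25 = 118.

118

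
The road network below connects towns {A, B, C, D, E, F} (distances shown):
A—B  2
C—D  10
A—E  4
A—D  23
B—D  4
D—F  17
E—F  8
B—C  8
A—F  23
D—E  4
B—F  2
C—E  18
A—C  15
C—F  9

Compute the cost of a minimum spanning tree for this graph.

20

Prim's algorithm from B:
Step 1: frontier [A—B 2, B—F 2, B—D 4, B—C 8] → take A—B (2); add A.
Step 2: frontier [A—E 4, A—C 15, A—D 23, A—F 23, B—F 2, B—D 4, B—C 8] → take B—F (2); add F.
Step 3: frontier [A—E 4, A—C 15, A—D 23, B—D 4, B—C 8, E—F 8, C—F 9, D—F 17] → take B—D (4); add D.
Step 4: frontier [A—E 4, A—C 15, B—C 8, D—E 4, C—D 10, E—F 8, C—F 9] → take A—E (4); add E.
Step 5: frontier [A—C 15, B—C 8, C—D 10, C—E 18, C—F 9] → take B—C (8); add C.
MST edges: A—B, B—F, B—D, A—E, B—C; total weight 2+2+4+4+8 = 20.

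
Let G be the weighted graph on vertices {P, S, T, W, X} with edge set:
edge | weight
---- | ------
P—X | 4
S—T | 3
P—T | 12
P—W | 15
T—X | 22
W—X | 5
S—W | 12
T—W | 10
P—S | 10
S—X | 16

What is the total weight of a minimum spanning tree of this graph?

Prim, starting at P.
Step 1: cheapest edge leaving the tree is P—X (4); add X.
Step 2: cheapest edge leaving the tree is W—X (5); add W.
Step 3: cheapest edge leaving the tree is P—S (10); add S.
Step 4: cheapest edge leaving the tree is S—T (3); add T.
MST edges: P—X, W—X, P—S, S—T; total weight 4+5+10+3 = 22.

22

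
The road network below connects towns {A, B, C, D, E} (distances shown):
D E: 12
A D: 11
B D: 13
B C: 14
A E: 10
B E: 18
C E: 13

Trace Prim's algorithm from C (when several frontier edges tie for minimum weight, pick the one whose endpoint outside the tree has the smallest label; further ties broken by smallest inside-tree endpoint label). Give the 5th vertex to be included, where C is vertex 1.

Prim, starting at C.
Step 1: cheapest edge leaving the tree is C E (13); add E.
Step 2: cheapest edge leaving the tree is A E (10); add A.
Step 3: cheapest edge leaving the tree is A D (11); add D.
Step 4: cheapest edge leaving the tree is B D (13); add B.
Vertex order: C, E, A, D, B. The 5th vertex is B.

B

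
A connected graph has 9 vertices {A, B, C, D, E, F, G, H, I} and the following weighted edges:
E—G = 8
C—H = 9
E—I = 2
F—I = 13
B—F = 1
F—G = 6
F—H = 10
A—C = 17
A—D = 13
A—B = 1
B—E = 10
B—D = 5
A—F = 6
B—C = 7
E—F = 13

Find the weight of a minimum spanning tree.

39

Kruskal's algorithm — process edges by increasing weight (ties by edge label):
A—B (1): add — endpoints in different components.
B—F (1): add — endpoints in different components.
E—I (2): add — endpoints in different components.
B—D (5): add — endpoints in different components.
A—F (6): skip — A and F already connected.
F—G (6): add — endpoints in different components.
B—C (7): add — endpoints in different components.
E—G (8): add — endpoints in different components.
C—H (9): add — endpoints in different components.
MST edges: A—B, B—F, E—I, B—D, F—G, B—C, E—G, C—H; total weight 1+1+2+5+6+7+8+9 = 39.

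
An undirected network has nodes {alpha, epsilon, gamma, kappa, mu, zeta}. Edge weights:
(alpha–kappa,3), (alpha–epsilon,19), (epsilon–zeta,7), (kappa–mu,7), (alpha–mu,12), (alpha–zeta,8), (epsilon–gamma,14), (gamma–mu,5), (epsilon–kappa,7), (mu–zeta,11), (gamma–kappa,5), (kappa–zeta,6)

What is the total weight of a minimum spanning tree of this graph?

26

Sort edges by weight, then run Kruskal:
alpha–kappa (3): add. Components now {epsilon} {gamma} {alpha,kappa} {mu} {zeta}
gamma–kappa (5): add. Components now {epsilon} {alpha,gamma,kappa} {mu} {zeta}
gamma–mu (5): add. Components now {epsilon} {alpha,gamma,kappa,mu} {zeta}
kappa–zeta (6): add. Components now {epsilon} {alpha,gamma,kappa,mu,zeta}
epsilon–kappa (7): add. Components now {alpha,epsilon,gamma,kappa,mu,zeta}
MST edges: alpha–kappa, gamma–kappa, gamma–mu, kappa–zeta, epsilon–kappa; total weight 3+5+5+6+7 = 26.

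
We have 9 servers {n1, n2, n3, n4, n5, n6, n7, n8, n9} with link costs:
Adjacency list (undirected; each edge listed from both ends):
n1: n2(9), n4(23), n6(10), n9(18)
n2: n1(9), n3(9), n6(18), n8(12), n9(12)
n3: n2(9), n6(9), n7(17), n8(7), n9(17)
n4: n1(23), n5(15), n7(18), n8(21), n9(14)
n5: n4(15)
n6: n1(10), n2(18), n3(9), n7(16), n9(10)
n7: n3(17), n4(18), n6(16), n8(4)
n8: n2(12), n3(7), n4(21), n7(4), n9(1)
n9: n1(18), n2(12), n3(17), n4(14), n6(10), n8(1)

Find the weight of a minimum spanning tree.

68

Prim, starting at n7.
Step 1: cheapest edge leaving the tree is n7–n8 (4); add n8.
Step 2: cheapest edge leaving the tree is n8–n9 (1); add n9.
Step 3: cheapest edge leaving the tree is n3–n8 (7); add n3.
Step 4: cheapest edge leaving the tree is n2–n3 (9); add n2.
Step 5: cheapest edge leaving the tree is n1–n2 (9); add n1.
Step 6: cheapest edge leaving the tree is n3–n6 (9); add n6.
Step 7: cheapest edge leaving the tree is n4–n9 (14); add n4.
Step 8: cheapest edge leaving the tree is n4–n5 (15); add n5.
MST edges: n7–n8, n8–n9, n3–n8, n2–n3, n1–n2, n3–n6, n4–n9, n4–n5; total weight 4+1+7+9+9+9+14+15 = 68.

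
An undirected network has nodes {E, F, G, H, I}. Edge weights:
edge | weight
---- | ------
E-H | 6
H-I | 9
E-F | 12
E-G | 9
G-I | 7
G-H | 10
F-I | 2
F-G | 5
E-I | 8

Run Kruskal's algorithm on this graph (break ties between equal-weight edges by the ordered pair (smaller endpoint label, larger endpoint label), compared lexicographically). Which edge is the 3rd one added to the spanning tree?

Kruskal's algorithm — process edges by increasing weight (ties by edge label):
F-I (2): add — endpoints in different components.
F-G (5): add — endpoints in different components.
E-H (6): add — endpoints in different components.
G-I (7): skip — G and I already connected.
E-I (8): add — endpoints in different components.
The 3rd edge added is E-H.

E-H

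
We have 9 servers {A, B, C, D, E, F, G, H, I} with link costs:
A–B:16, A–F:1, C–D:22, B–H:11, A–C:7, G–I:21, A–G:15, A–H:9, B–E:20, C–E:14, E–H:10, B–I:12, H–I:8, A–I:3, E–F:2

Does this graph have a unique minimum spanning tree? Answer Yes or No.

Sort edges by weight, then run Kruskal:
A–F (1): add — endpoints in different components.
E–F (2): add — endpoints in different components.
A–I (3): add — endpoints in different components.
A–C (7): add — endpoints in different components.
H–I (8): add — endpoints in different components.
A–H (9): skip — A and H already connected.
E–H (10): skip — E and H already connected.
B–H (11): add — endpoints in different components.
B–I (12): skip — B and I already connected.
C–E (14): skip — C and E already connected.
A–G (15): add — endpoints in different components.
A–B (16): skip — A and B already connected.
B–E (20): skip — B and E already connected.
G–I (21): skip — G and I already connected.
C–D (22): add — endpoints in different components.
Every non-tree edge has weight strictly greater than the heaviest edge on the tree path between its endpoints, so the MST is unique.

Yes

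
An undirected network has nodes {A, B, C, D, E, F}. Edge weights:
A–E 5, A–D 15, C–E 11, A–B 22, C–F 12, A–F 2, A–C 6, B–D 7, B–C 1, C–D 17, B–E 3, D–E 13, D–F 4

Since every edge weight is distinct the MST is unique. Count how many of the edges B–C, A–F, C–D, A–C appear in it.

2

Sort edges by weight, then run Kruskal:
B–C (1): add — endpoints in different components.
A–F (2): add — endpoints in different components.
B–E (3): add — endpoints in different components.
D–F (4): add — endpoints in different components.
A–E (5): add — endpoints in different components.
MST edge set: {B–C, A–F, B–E, D–F, A–E}.
Of the listed edges, {B–C, A–F} are in the MST → 2.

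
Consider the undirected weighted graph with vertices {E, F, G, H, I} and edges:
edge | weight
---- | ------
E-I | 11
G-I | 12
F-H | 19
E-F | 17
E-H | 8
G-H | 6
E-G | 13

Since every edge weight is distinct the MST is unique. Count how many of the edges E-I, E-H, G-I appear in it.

2

Kruskal: consider edges lightest-first.
G-H (6): add — endpoints in different components.
E-H (8): add — endpoints in different components.
E-I (11): add — endpoints in different components.
G-I (12): skip — G and I already connected.
E-G (13): skip — E and G already connected.
E-F (17): add — endpoints in different components.
MST edge set: {G-H, E-H, E-I, E-F}.
Of the listed edges, {E-I, E-H} are in the MST → 2.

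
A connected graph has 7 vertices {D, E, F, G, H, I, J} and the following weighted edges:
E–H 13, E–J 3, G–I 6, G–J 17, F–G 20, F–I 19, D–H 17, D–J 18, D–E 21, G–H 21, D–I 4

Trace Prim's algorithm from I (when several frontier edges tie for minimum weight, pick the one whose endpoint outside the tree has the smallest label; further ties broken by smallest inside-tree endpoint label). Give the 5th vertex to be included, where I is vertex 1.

Grow the tree from I using Prim:
Step 1: frontier [D–I 4, G–I 6, F–I 19] → take D–I (4); add D.
Step 2: frontier [D–H 17, D–J 18, D–E 21, G–I 6, F–I 19] → take G–I (6); add G.
Step 3: frontier [D–H 17, D–J 18, D–E 21, G–J 17, F–G 20, G–H 21, F–I 19] → take D–H (17); add H.
Step 4: frontier [D–J 18, D–E 21, G–J 17, F–G 20, E–H 13, F–I 19] → take E–H (13); add E.
Step 5: frontier [D–J 18, E–J 3, G–J 17, F–G 20, F–I 19] → take E–J (3); add J.
Step 6: frontier [F–G 20, F–I 19] → take F–I (19); add F.
Vertex order: I, D, G, H, E, J, F. The 5th vertex is E.

E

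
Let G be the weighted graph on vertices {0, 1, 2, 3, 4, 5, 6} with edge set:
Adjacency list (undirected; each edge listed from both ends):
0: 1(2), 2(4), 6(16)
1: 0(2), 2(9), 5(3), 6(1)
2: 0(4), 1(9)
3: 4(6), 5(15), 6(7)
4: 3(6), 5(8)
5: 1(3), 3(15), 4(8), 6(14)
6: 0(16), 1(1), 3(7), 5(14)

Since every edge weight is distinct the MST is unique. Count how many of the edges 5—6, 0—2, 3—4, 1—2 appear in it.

2

Kruskal's algorithm — process edges by increasing weight (ties by edge label):
1—6 (1): add — endpoints in different components.
0—1 (2): add — endpoints in different components.
1—5 (3): add — endpoints in different components.
0—2 (4): add — endpoints in different components.
3—4 (6): add — endpoints in different components.
3—6 (7): add — endpoints in different components.
MST edge set: {1—6, 0—1, 1—5, 0—2, 3—4, 3—6}.
Of the listed edges, {0—2, 3—4} are in the MST → 2.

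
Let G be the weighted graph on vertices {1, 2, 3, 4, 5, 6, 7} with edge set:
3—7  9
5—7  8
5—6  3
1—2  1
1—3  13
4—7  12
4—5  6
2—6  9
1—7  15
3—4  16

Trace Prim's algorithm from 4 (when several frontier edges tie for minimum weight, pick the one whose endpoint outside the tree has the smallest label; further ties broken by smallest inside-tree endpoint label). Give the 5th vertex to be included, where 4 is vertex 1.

2

Grow the tree from 4 using Prim:
Step 1: frontier [4—5 6, 4—7 12, 3—4 16] → take 4—5 (6); add 5.
Step 2: frontier [4—7 12, 3—4 16, 5—6 3, 5—7 8] → take 5—6 (3); add 6.
Step 3: frontier [4—7 12, 3—4 16, 5—7 8, 2—6 9] → take 5—7 (8); add 7.
Step 4: frontier [3—4 16, 2—6 9, 3—7 9, 1—7 15] → take 2—6 (9); add 2.
Step 5: frontier [1—2 1, 3—4 16, 3—7 9, 1—7 15] → take 1—2 (1); add 1.
Step 6: frontier [1—3 13, 3—4 16, 3—7 9] → take 3—7 (9); add 3.
Vertex order: 4, 5, 6, 7, 2, 1, 3. The 5th vertex is 2.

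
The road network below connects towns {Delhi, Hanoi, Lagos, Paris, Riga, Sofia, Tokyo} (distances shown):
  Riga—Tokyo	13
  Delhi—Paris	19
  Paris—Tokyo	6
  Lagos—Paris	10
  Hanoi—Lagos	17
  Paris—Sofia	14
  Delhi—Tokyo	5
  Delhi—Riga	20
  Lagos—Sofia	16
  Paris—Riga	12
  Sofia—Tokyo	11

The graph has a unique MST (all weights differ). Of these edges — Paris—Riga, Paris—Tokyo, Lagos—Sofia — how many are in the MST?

Sort edges by weight, then run Kruskal:
Delhi—Tokyo (5): add — endpoints in different components.
Paris—Tokyo (6): add — endpoints in different components.
Lagos—Paris (10): add — endpoints in different components.
Sofia—Tokyo (11): add — endpoints in different components.
Paris—Riga (12): add — endpoints in different components.
Riga—Tokyo (13): skip — Riga and Tokyo already connected.
Paris—Sofia (14): skip — Sofia and Paris already connected.
Lagos—Sofia (16): skip — Sofia and Lagos already connected.
Hanoi—Lagos (17): add — endpoints in different components.
MST edge set: {Delhi—Tokyo, Paris—Tokyo, Lagos—Paris, Sofia—Tokyo, Paris—Riga, Hanoi—Lagos}.
Of the listed edges, {Paris—Riga, Paris—Tokyo} are in the MST → 2.

2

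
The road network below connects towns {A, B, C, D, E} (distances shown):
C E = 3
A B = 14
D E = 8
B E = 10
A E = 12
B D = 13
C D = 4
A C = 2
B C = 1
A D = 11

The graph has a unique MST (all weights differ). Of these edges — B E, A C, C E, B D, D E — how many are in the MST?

2

Kruskal's algorithm — process edges by increasing weight (ties by edge label):
B C (1): add — endpoints in different components.
A C (2): add — endpoints in different components.
C E (3): add — endpoints in different components.
C D (4): add — endpoints in different components.
MST edge set: {B C, A C, C E, C D}.
Of the listed edges, {A C, C E} are in the MST → 2.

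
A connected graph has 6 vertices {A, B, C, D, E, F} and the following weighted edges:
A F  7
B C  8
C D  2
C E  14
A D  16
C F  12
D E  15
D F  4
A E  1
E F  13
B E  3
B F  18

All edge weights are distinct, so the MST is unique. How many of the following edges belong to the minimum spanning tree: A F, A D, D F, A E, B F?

Sort edges by weight, then run Kruskal:
A E (1): add — endpoints in different components.
C D (2): add — endpoints in different components.
B E (3): add — endpoints in different components.
D F (4): add — endpoints in different components.
A F (7): add — endpoints in different components.
MST edge set: {A E, C D, B E, D F, A F}.
Of the listed edges, {A F, D F, A E} are in the MST → 3.

3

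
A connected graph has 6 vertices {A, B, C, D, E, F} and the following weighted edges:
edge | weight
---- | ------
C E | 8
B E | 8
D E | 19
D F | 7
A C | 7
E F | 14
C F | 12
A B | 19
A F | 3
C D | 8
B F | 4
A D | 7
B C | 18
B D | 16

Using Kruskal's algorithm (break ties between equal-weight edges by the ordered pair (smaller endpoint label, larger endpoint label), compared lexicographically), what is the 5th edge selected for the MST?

B-E

Kruskal's algorithm — process edges by increasing weight (ties by edge label):
A F (3): add — endpoints in different components.
B F (4): add — endpoints in different components.
A C (7): add — endpoints in different components.
A D (7): add — endpoints in different components.
D F (7): skip — D and F already connected.
B E (8): add — endpoints in different components.
The 5th edge added is B E.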